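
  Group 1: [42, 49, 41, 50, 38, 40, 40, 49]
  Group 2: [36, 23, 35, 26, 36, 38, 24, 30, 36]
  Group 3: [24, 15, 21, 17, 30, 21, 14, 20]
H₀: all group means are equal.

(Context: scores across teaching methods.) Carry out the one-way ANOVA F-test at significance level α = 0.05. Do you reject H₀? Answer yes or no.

Group means [43.62, 31.56, 20.25], grand mean 31.800
SSB = Σnᵢ(x̄ᵢ−x̄)² = 2186.403; SSW = ΣΣ(x−x̄ᵢ)² = 629.597
MSB = 2186.403/2 = 1093.2014; MSW = 629.597/22 = 28.6181
F = MSB/MSW = 38.1997
df = (2, 22)
p-value (upper-tail) = 0.00000
At α=0.05: p < α → reject H₀

reject H₀: yes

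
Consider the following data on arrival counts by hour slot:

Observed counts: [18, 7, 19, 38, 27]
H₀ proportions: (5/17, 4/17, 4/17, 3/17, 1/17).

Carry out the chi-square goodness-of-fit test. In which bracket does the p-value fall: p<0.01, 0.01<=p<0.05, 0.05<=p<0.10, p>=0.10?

p-value bracket: p<0.01

n = 109; E_i = n·p_i = [32.06, 25.65, 25.65, 19.24, 6.41]
χ² = (18−32.06)²/32.06 + (7−25.65)²/25.65 + (19−25.65)²/25.65 + (38−19.24)²/19.24 + (27−6.41)²/6.41 = 105.8602
df = 4
p-value (upper-tail) = 0.00000
→ bracket: p<0.01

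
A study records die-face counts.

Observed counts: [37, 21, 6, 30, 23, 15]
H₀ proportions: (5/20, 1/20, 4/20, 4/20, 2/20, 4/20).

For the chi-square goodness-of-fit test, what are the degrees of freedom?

df = k − 1 = 6 − 1 = 5

degrees of freedom = 5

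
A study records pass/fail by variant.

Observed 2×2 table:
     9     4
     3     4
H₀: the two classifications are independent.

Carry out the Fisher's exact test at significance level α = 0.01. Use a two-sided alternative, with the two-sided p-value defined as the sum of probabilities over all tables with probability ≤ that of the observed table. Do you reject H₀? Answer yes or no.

reject H₀: no

Margins: r₁=13, r₂=7, c₁=12, c₂=8, n=20
p_obs = C(13,9)·C(7,3)/C(20,12); sum pmf over tables with pmf ≤ p_obs
p-value (two-sided) = 0.35635
At α=0.01: p ≥ α → fail to reject H₀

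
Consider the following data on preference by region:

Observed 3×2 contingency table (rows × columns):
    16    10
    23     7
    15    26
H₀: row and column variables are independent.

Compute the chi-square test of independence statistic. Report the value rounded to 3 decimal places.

test statistic = 11.773

Row totals [26, 30, 41], col totals [54, 43], n=97
χ² = (16−14.47)²/14.47 + (10−11.53)²/11.53 + (23−16.70)²/16.70 + (7−13.30)²/13.30 + (15−22.82)²/22.82 + (26−18.18)²/18.18 = 11.7731
df = 2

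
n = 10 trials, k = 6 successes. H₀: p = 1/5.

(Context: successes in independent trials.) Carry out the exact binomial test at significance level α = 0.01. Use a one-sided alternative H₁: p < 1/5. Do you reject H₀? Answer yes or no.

reject H₀: no

Exact binomial: n=10, k=6, p₀=1/5=0.2000
P(X≤6) from Σ C(n,i)·p₀^i·(1−p₀)^(n−i)
p-value (one-sided, H₁ less) = 0.99914
At α=0.01: p ≥ α → fail to reject H₀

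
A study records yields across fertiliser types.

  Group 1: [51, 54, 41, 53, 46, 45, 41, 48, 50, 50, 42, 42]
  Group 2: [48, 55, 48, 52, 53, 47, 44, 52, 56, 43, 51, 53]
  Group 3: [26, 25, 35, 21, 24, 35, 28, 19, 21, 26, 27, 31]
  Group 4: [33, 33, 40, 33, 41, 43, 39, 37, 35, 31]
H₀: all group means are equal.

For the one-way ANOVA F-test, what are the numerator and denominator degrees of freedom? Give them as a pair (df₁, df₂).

k = 4 groups, N = 46 total
df = (k−1, N−k) = (4−1, 46−4) = (3, 42)

degrees of freedom = [3, 42]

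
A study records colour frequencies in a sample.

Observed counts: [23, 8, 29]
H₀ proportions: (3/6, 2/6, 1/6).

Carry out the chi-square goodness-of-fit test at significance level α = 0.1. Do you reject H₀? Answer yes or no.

reject H₀: yes

n = 60; E_i = n·p_i = [30.00, 20.00, 10.00]
χ² = (23−30.00)²/30.00 + (8−20.00)²/20.00 + (29−10.00)²/10.00 = 44.9333
df = 2
p-value (upper-tail) = 0.00000
At α=0.1: p < α → reject H₀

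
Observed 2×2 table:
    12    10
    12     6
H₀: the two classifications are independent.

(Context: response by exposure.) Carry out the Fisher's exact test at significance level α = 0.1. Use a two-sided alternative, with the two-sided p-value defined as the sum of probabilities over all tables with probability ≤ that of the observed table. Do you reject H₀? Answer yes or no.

reject H₀: no

Margins: r₁=22, r₂=18, c₁=24, c₂=16, n=40
p_obs = C(22,12)·C(18,12)/C(40,24); sum pmf over tables with pmf ≤ p_obs
p-value (two-sided) = 0.52551
At α=0.1: p ≥ α → fail to reject H₀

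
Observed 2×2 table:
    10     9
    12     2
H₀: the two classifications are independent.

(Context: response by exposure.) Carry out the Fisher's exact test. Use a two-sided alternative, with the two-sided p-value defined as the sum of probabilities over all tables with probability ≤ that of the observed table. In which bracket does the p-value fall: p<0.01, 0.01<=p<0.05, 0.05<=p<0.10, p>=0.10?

p-value bracket: 0.05<=p<0.10

Margins: r₁=19, r₂=14, c₁=22, c₂=11, n=33
p_obs = C(19,10)·C(14,12)/C(33,22); sum pmf over tables with pmf ≤ p_obs
p-value (two-sided) = 0.06741
→ bracket: 0.05<=p<0.10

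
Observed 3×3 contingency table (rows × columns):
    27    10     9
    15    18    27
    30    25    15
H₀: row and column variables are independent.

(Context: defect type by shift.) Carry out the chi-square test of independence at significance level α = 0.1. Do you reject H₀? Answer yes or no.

Row totals [46, 60, 70], col totals [72, 53, 51], n=176
χ² = (27−18.82)²/18.82 + (10−13.85)²/13.85 + (9−13.33)²/13.33 + (15−24.55)²/24.55 + (18−18.07)²/18.07 + (27−17.39)²/17.39 + (30−28.64)²/28.64 + (25−21.08)²/21.08 + (15−20.28)²/20.28 = 17.2336
df = 4
p-value (upper-tail) = 0.00174
At α=0.1: p < α → reject H₀

reject H₀: yes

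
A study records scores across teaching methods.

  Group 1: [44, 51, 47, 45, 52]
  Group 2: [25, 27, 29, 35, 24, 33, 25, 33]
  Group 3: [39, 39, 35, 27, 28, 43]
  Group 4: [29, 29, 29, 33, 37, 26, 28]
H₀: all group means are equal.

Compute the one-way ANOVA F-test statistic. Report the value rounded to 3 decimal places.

Group means [47.80, 28.88, 35.17, 30.14], grand mean 34.308
SSB = Σnᵢ(x̄ᵢ−x̄)² = 1272.173; SSW = ΣΣ(x−x̄ᵢ)² = 469.365
MSB = 1272.173/3 = 424.0577; MSW = 469.365/22 = 21.3348
F = MSB/MSW = 19.8763
df = (3, 22)

test statistic = 19.876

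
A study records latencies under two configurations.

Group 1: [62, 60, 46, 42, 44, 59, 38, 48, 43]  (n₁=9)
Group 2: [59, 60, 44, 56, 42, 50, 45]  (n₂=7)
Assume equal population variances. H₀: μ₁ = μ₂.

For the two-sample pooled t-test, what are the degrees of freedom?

df = n₁ + n₂ − 2 = 9 + 7 − 2 = 14

degrees of freedom = 14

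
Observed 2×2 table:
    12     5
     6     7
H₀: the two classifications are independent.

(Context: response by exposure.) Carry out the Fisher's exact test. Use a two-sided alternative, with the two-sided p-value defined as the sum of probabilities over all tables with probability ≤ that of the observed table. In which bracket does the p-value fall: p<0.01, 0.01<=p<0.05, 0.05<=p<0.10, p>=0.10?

Margins: r₁=17, r₂=13, c₁=18, c₂=12, n=30
p_obs = C(17,12)·C(13,6)/C(30,18); sum pmf over tables with pmf ≤ p_obs
p-value (two-sided) = 0.26412
→ bracket: p>=0.10

p-value bracket: p>=0.10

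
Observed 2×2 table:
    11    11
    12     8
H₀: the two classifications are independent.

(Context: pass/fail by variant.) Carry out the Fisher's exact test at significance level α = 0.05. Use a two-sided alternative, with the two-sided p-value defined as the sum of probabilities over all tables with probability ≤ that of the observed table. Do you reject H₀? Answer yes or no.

reject H₀: no

Margins: r₁=22, r₂=20, c₁=23, c₂=19, n=42
p_obs = C(22,11)·C(20,12)/C(42,23); sum pmf over tables with pmf ≤ p_obs
p-value (two-sided) = 0.55120
At α=0.05: p ≥ α → fail to reject H₀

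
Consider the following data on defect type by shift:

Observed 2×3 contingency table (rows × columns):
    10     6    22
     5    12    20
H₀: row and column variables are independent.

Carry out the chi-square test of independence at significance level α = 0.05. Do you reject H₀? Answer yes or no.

reject H₀: no

Row totals [38, 37], col totals [15, 18, 42], n=75
χ² = (10−7.60)²/7.60 + (6−9.12)²/9.12 + (22−21.28)²/21.28 + (5−7.40)²/7.40 + (12−8.88)²/8.88 + (20−20.72)²/20.72 = 3.7492
df = 2
p-value (upper-tail) = 0.15341
At α=0.05: p ≥ α → fail to reject H₀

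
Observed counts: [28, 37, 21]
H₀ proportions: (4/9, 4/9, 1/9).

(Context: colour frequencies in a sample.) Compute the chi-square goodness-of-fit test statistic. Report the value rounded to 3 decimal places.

n = 86; E_i = n·p_i = [38.22, 38.22, 9.56]
χ² = (28−38.22)²/38.22 + (37−38.22)²/38.22 + (21−9.56)²/9.56 = 16.4797
df = 2

test statistic = 16.480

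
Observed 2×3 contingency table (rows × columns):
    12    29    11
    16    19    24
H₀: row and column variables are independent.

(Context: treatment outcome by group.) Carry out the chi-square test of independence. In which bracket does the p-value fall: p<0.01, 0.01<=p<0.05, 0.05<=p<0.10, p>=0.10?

Row totals [52, 59], col totals [28, 48, 35], n=111
χ² = (12−13.12)²/13.12 + (29−22.49)²/22.49 + (11−16.40)²/16.40 + (16−14.88)²/14.88 + (19−25.51)²/25.51 + (24−18.60)²/18.60 = 7.0700
df = 2
p-value (upper-tail) = 0.02916
→ bracket: 0.01<=p<0.05

p-value bracket: 0.01<=p<0.05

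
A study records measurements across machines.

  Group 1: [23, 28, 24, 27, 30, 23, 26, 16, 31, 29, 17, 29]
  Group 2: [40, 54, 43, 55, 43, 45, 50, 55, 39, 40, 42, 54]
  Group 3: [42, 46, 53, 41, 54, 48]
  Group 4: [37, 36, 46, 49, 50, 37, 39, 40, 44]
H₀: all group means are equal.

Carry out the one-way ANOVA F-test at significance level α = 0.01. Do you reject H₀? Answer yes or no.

reject H₀: yes

Group means [25.25, 46.67, 47.33, 42.00], grand mean 39.103
SSB = Σnᵢ(x̄ᵢ−x̄)² = 3471.340; SSW = ΣΣ(x−x̄ᵢ)² = 1096.250
MSB = 3471.340/3 = 1157.1132; MSW = 1096.250/35 = 31.3214
F = MSB/MSW = 36.9432
df = (3, 35)
p-value (upper-tail) = 0.00000
At α=0.01: p < α → reject H₀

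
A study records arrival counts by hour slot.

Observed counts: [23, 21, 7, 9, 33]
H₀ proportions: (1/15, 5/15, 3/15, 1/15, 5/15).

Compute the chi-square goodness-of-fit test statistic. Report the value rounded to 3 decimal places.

n = 93; E_i = n·p_i = [6.20, 31.00, 18.60, 6.20, 31.00]
χ² = (23−6.20)²/6.20 + (21−31.00)²/31.00 + (7−18.60)²/18.60 + (9−6.20)²/6.20 + (33−31.00)²/31.00 = 57.3763
df = 4

test statistic = 57.376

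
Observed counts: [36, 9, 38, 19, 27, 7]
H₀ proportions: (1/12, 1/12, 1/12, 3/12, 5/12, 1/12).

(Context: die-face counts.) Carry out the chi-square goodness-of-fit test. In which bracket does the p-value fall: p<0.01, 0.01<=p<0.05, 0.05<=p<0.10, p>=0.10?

n = 136; E_i = n·p_i = [11.33, 11.33, 11.33, 34.00, 56.67, 11.33]
χ² = (36−11.33)²/11.33 + (9−11.33)²/11.33 + (38−11.33)²/11.33 + (19−34.00)²/34.00 + (27−56.67)²/56.67 + (7−11.33)²/11.33 = 140.7176
df = 5
p-value (upper-tail) = 0.00000
→ bracket: p<0.01

p-value bracket: p<0.01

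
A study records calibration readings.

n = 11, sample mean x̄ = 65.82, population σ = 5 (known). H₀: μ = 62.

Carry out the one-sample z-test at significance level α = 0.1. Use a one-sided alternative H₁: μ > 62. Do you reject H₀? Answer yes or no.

SE = σ/√n = 5/√11 = 1.5076
z = (x̄−μ₀)/SE = (65.82−62)/1.5076 = 2.5339
p-value (one-sided, H₁ greater) = 0.00564
At α=0.1: p < α → reject H₀

reject H₀: yes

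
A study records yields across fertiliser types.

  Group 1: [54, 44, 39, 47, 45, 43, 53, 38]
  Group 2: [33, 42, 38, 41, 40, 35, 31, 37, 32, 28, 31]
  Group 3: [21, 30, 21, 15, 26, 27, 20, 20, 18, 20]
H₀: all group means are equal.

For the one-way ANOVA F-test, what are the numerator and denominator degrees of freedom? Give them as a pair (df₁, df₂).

k = 3 groups, N = 29 total
df = (k−1, N−k) = (3−1, 29−3) = (2, 26)

degrees of freedom = [2, 26]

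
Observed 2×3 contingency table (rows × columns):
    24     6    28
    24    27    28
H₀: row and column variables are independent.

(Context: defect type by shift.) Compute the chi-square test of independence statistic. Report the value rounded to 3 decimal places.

test statistic = 10.389

Row totals [58, 79], col totals [48, 33, 56], n=137
χ² = (24−20.32)²/20.32 + (6−13.97)²/13.97 + (28−23.71)²/23.71 + (24−27.68)²/27.68 + (27−19.03)²/19.03 + (28−32.29)²/32.29 = 10.3888
df = 2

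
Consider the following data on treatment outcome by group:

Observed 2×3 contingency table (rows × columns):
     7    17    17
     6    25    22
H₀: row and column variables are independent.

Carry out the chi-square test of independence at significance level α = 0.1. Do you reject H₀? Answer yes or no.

reject H₀: no

Row totals [41, 53], col totals [13, 42, 39], n=94
χ² = (7−5.67)²/5.67 + (17−18.32)²/18.32 + (17−17.01)²/17.01 + (6−7.33)²/7.33 + (25−23.68)²/23.68 + (22−21.99)²/21.99 = 0.7216
df = 2
p-value (upper-tail) = 0.69712
At α=0.1: p ≥ α → fail to reject H₀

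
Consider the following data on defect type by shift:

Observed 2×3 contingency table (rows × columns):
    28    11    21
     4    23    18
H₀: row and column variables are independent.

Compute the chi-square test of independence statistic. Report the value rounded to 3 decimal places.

test statistic = 20.747

Row totals [60, 45], col totals [32, 34, 39], n=105
χ² = (28−18.29)²/18.29 + (11−19.43)²/19.43 + (21−22.29)²/22.29 + (4−13.71)²/13.71 + (23−14.57)²/14.57 + (18−16.71)²/16.71 = 20.7466
df = 2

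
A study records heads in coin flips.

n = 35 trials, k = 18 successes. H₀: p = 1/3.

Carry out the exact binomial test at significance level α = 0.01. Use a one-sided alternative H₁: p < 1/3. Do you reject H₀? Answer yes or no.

reject H₀: no

Exact binomial: n=35, k=18, p₀=1/3=0.3333
P(X≤18) from Σ C(n,i)·p₀^i·(1−p₀)^(n−i)
p-value (one-sided, H₁ less) = 0.99146
At α=0.01: p ≥ α → fail to reject H₀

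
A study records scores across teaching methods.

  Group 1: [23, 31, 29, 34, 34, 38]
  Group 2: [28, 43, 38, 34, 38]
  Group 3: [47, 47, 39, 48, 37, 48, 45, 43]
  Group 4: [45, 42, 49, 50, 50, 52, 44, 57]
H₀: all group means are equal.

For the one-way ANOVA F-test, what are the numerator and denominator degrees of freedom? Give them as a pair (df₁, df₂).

k = 4 groups, N = 27 total
df = (k−1, N−k) = (4−1, 27−4) = (3, 23)

degrees of freedom = [3, 23]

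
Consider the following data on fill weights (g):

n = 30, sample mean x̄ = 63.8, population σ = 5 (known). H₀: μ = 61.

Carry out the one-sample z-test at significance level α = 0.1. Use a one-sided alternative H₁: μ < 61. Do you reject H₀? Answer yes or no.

reject H₀: no

SE = σ/√n = 5/√30 = 0.9129
z = (x̄−μ₀)/SE = (63.8−61)/0.9129 = 3.0672
p-value (one-sided, H₁ less) = 0.99892
At α=0.1: p ≥ α → fail to reject H₀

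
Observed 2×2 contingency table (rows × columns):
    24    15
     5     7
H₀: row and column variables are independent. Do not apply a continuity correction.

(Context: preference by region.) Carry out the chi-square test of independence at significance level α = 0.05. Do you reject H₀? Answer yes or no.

Row totals [39, 12], col totals [29, 22], n=51
χ² = (24−22.18)²/22.18 + (15−16.82)²/16.82 + (5−6.82)²/6.82 + (7−5.18)²/5.18 = 1.4773
df = 1
p-value (upper-tail) = 0.22420
At α=0.05: p ≥ α → fail to reject H₀

reject H₀: no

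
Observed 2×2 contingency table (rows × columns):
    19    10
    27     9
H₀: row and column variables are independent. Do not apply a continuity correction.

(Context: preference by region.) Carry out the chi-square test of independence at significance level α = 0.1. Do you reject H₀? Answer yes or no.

reject H₀: no

Row totals [29, 36], col totals [46, 19], n=65
χ² = (19−20.52)²/20.52 + (10−8.48)²/8.48 + (27−25.48)²/25.48 + (9−10.52)²/10.52 = 0.6982
df = 1
p-value (upper-tail) = 0.40339
At α=0.1: p ≥ α → fail to reject H₀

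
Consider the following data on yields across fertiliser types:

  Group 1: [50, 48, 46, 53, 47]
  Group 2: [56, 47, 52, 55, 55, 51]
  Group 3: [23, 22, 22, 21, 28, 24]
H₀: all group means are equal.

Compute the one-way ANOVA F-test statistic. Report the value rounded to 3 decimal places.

test statistic = 175.371

Group means [48.80, 52.67, 23.33], grand mean 41.176
SSB = Σnᵢ(x̄ᵢ−x̄)² = 2993.004; SSW = ΣΣ(x−x̄ᵢ)² = 119.467
MSB = 2993.004/2 = 1496.5020; MSW = 119.467/14 = 8.5333
F = MSB/MSW = 175.3713
df = (2, 14)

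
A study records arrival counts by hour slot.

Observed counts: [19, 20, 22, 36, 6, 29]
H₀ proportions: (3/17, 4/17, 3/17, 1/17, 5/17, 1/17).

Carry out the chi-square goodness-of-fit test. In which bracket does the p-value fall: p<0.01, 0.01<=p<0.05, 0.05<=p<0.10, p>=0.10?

n = 132; E_i = n·p_i = [23.29, 31.06, 23.29, 7.76, 38.82, 7.76]
χ² = (19−23.29)²/23.29 + (20−31.06)²/31.06 + (22−23.29)²/23.29 + (36−7.76)²/7.76 + (6−38.82)²/38.82 + (29−7.76)²/7.76 = 193.3010
df = 5
p-value (upper-tail) = 0.00000
→ bracket: p<0.01

p-value bracket: p<0.01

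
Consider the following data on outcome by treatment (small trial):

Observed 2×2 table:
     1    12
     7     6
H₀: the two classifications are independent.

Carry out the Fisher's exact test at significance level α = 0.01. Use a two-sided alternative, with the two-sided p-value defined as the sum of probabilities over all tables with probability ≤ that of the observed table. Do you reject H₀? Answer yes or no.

reject H₀: no

Margins: r₁=13, r₂=13, c₁=8, c₂=18, n=26
p_obs = C(13,1)·C(13,7)/C(26,8); sum pmf over tables with pmf ≤ p_obs
p-value (two-sided) = 0.03021
At α=0.01: p ≥ α → fail to reject H₀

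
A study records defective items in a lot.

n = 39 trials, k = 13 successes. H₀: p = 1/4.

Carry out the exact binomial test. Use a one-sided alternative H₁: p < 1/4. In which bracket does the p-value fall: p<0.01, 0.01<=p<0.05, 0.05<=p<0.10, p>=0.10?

Exact binomial: n=39, k=13, p₀=1/4=0.2500
P(X≤13) from Σ C(n,i)·p₀^i·(1−p₀)^(n−i)
p-value (one-sided, H₁ less) = 0.91385
→ bracket: p>=0.10

p-value bracket: p>=0.10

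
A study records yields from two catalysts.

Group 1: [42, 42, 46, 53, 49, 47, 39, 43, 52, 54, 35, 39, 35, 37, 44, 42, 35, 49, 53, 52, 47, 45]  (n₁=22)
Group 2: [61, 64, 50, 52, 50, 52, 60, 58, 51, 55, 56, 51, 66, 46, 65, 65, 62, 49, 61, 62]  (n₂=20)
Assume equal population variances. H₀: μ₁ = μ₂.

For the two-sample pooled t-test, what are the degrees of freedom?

degrees of freedom = 40

df = n₁ + n₂ − 2 = 22 + 20 − 2 = 40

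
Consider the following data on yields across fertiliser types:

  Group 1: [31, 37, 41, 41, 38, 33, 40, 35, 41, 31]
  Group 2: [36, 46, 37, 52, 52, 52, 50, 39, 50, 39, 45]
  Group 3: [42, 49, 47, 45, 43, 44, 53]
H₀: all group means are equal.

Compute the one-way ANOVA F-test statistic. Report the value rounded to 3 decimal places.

test statistic = 9.621

Group means [36.80, 45.27, 46.14], grand mean 42.464
SSB = Σnᵢ(x̄ᵢ−x̄)² = 502.325; SSW = ΣΣ(x−x̄ᵢ)² = 652.639
MSB = 502.325/2 = 251.1627; MSW = 652.639/25 = 26.1056
F = MSB/MSW = 9.6210
df = (2, 25)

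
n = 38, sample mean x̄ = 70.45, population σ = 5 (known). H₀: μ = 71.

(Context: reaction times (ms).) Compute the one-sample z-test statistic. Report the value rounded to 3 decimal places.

test statistic = -0.678

SE = σ/√n = 5/√38 = 0.8111
z = (x̄−μ₀)/SE = (70.45−71)/0.8111 = -0.6781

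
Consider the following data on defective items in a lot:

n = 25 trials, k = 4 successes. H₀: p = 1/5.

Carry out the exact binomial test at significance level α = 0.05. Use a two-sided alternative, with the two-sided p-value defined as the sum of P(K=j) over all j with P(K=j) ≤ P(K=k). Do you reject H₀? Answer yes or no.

reject H₀: no

Exact binomial: n=25, k=4, p₀=1/5=0.2000
P(X=j) = C(n,j)·p₀^j·(1−p₀)^(n−j); p = Σ P(X=j) over j with P(X=j) ≤ P(X=4)
p-value (two-sided) = 0.80398
At α=0.05: p ≥ α → fail to reject H₀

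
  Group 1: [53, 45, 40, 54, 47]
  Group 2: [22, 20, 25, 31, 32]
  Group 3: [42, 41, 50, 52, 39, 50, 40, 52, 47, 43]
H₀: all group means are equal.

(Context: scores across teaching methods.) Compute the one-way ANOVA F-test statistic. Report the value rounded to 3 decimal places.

Group means [47.80, 26.00, 45.60], grand mean 41.250
SSB = Σnᵢ(x̄ᵢ−x̄)² = 1566.550; SSW = ΣΣ(x−x̄ᵢ)² = 487.200
MSB = 1566.550/2 = 783.2750; MSW = 487.200/17 = 28.6588
F = MSB/MSW = 27.3310
df = (2, 17)

test statistic = 27.331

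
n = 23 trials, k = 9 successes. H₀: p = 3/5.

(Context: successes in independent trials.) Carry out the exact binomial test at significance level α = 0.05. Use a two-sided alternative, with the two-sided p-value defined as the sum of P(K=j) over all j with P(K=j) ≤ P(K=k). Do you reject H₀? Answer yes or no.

Exact binomial: n=23, k=9, p₀=3/5=0.6000
P(X=j) = C(n,j)·p₀^j·(1−p₀)^(n−j); p = Σ P(X=j) over j with P(X=j) ≤ P(X=9)
p-value (two-sided) = 0.05390
At α=0.05: p ≥ α → fail to reject H₀

reject H₀: no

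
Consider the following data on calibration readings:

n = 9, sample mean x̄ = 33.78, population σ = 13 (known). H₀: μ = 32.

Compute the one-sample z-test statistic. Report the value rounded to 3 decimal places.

SE = σ/√n = 13/√9 = 4.3333
z = (x̄−μ₀)/SE = (33.78−32)/4.3333 = 0.4108

test statistic = 0.411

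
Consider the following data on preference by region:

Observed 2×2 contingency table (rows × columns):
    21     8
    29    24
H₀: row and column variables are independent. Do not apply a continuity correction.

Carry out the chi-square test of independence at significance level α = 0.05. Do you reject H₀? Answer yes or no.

reject H₀: no

Row totals [29, 53], col totals [50, 32], n=82
χ² = (21−17.68)²/17.68 + (8−11.32)²/11.32 + (29−32.32)²/32.32 + (24−20.68)²/20.68 = 2.4669
df = 1
p-value (upper-tail) = 0.11626
At α=0.05: p ≥ α → fail to reject H₀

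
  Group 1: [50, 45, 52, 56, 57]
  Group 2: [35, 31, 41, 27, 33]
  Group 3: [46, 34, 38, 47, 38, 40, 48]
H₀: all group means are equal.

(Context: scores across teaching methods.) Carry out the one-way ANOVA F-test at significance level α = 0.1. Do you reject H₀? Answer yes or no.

Group means [52.00, 33.40, 41.57], grand mean 42.235
SSB = Σnᵢ(x̄ᵢ−x̄)² = 870.145; SSW = ΣΣ(x−x̄ᵢ)² = 376.914
MSB = 870.145/2 = 435.0723; MSW = 376.914/14 = 26.9224
F = MSB/MSW = 16.1602
df = (2, 14)
p-value (upper-tail) = 0.00023
At α=0.1: p < α → reject H₀

reject H₀: yes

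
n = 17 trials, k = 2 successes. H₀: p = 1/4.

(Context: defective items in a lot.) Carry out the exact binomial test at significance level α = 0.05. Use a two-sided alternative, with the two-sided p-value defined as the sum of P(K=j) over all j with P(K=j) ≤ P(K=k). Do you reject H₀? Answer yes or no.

reject H₀: no

Exact binomial: n=17, k=2, p₀=1/4=0.2500
P(X=j) = C(n,j)·p₀^j·(1−p₀)^(n−j); p = Σ P(X=j) over j with P(X=j) ≤ P(X=2)
p-value (two-sided) = 0.27078
At α=0.05: p ≥ α → fail to reject H₀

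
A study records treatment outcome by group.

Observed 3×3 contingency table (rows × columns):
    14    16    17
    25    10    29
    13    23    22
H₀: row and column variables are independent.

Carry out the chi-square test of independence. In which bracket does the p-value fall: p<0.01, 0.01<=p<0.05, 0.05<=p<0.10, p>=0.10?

Row totals [47, 64, 58], col totals [52, 49, 68], n=169
χ² = (14−14.46)²/14.46 + (16−13.63)²/13.63 + (17−18.91)²/18.91 + (25−19.69)²/19.69 + (10−18.56)²/18.56 + (29−25.75)²/25.75 + (13−17.85)²/17.85 + (23−16.82)²/16.82 + (22−23.34)²/23.34 = 10.0729
df = 4
p-value (upper-tail) = 0.03922
→ bracket: 0.01<=p<0.05

p-value bracket: 0.01<=p<0.05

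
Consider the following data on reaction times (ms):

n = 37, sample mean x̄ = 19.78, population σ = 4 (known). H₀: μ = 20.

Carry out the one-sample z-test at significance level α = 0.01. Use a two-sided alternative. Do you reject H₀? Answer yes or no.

reject H₀: no

SE = σ/√n = 4/√37 = 0.6576
z = (x̄−μ₀)/SE = (19.78−20)/0.6576 = -0.3346
p-value (two-sided) = 0.73796
At α=0.01: p ≥ α → fail to reject H₀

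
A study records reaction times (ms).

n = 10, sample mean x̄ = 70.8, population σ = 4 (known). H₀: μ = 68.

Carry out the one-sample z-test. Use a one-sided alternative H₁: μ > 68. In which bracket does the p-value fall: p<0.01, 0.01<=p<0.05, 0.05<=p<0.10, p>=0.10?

SE = σ/√n = 4/√10 = 1.2649
z = (x̄−μ₀)/SE = (70.8−68)/1.2649 = 2.2136
p-value (one-sided, H₁ greater) = 0.01343
→ bracket: 0.01<=p<0.05

p-value bracket: 0.01<=p<0.05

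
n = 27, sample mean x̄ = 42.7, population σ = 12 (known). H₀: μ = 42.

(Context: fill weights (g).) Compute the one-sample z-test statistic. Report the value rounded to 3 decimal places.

SE = σ/√n = 12/√27 = 2.3094
z = (x̄−μ₀)/SE = (42.7−42)/2.3094 = 0.3031

test statistic = 0.303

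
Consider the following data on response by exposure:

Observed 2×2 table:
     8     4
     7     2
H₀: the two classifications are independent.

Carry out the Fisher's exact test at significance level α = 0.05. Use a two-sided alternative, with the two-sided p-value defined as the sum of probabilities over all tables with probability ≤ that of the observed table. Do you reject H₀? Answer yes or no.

Margins: r₁=12, r₂=9, c₁=15, c₂=6, n=21
p_obs = C(12,8)·C(9,7)/C(21,15); sum pmf over tables with pmf ≤ p_obs
p-value (two-sided) = 0.65944
At α=0.05: p ≥ α → fail to reject H₀

reject H₀: no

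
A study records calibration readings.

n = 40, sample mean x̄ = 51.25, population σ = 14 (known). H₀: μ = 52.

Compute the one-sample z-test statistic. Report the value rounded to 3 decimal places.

SE = σ/√n = 14/√40 = 2.2136
z = (x̄−μ₀)/SE = (51.25−52)/2.2136 = -0.3388

test statistic = -0.339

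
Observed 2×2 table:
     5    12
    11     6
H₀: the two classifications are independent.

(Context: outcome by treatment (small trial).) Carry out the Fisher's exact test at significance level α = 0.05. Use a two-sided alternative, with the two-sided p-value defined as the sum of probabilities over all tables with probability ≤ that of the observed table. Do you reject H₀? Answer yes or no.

Margins: r₁=17, r₂=17, c₁=16, c₂=18, n=34
p_obs = C(17,5)·C(17,11)/C(34,16); sum pmf over tables with pmf ≤ p_obs
p-value (two-sided) = 0.08441
At α=0.05: p ≥ α → fail to reject H₀

reject H₀: no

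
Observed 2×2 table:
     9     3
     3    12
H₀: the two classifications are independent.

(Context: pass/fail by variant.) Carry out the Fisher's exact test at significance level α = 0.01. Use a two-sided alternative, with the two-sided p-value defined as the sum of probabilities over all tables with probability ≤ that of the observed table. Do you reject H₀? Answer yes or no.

Margins: r₁=12, r₂=15, c₁=12, c₂=15, n=27
p_obs = C(12,9)·C(15,3)/C(27,12); sum pmf over tables with pmf ≤ p_obs
p-value (two-sided) = 0.00714
At α=0.01: p < α → reject H₀

reject H₀: yes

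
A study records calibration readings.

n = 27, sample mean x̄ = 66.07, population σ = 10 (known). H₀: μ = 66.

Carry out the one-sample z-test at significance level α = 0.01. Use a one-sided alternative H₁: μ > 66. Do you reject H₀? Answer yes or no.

reject H₀: no

SE = σ/√n = 10/√27 = 1.9245
z = (x̄−μ₀)/SE = (66.07−66)/1.9245 = 0.0364
p-value (one-sided, H₁ greater) = 0.48549
At α=0.01: p ≥ α → fail to reject H₀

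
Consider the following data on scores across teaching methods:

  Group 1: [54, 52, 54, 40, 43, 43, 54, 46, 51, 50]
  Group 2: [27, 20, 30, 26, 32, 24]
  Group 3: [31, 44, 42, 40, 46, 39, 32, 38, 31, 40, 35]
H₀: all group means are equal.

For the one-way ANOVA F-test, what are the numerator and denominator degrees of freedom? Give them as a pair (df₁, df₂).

k = 3 groups, N = 27 total
df = (k−1, N−k) = (3−1, 27−3) = (2, 24)

degrees of freedom = [2, 24]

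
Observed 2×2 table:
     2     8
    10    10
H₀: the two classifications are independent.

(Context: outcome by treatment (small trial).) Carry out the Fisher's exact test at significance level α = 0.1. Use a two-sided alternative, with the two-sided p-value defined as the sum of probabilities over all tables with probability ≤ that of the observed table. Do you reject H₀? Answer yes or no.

reject H₀: no

Margins: r₁=10, r₂=20, c₁=12, c₂=18, n=30
p_obs = C(10,2)·C(20,10)/C(30,12); sum pmf over tables with pmf ≤ p_obs
p-value (two-sided) = 0.23527
At α=0.1: p ≥ α → fail to reject H₀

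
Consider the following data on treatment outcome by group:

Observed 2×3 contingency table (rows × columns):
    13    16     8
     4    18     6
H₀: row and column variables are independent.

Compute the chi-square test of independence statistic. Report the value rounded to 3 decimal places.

test statistic = 3.999

Row totals [37, 28], col totals [17, 34, 14], n=65
χ² = (13−9.68)²/9.68 + (16−19.35)²/19.35 + (8−7.97)²/7.97 + (4−7.32)²/7.32 + (18−14.65)²/14.65 + (6−6.03)²/6.03 = 3.9986
df = 2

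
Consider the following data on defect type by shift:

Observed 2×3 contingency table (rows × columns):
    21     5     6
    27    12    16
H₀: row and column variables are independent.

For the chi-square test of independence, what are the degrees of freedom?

degrees of freedom = 2

df = (r−1)(c−1) = (2−1)·(3−1) = 2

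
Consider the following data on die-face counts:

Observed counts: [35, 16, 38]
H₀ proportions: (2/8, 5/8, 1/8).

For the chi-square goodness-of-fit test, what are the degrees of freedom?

df = k − 1 = 3 − 1 = 2

degrees of freedom = 2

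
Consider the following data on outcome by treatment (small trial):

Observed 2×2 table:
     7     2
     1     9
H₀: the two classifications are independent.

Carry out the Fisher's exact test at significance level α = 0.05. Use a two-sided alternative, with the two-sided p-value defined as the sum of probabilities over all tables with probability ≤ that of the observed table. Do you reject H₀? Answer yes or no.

reject H₀: yes

Margins: r₁=9, r₂=10, c₁=8, c₂=11, n=19
p_obs = C(9,7)·C(10,1)/C(19,8); sum pmf over tables with pmf ≤ p_obs
p-value (two-sided) = 0.00548
At α=0.05: p < α → reject H₀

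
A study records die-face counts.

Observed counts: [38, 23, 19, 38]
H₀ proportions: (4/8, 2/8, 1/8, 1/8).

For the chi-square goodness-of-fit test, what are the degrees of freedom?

degrees of freedom = 3

df = k − 1 = 4 − 1 = 3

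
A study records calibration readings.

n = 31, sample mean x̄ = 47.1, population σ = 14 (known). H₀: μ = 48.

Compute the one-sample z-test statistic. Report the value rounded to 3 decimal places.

test statistic = -0.358

SE = σ/√n = 14/√31 = 2.5145
z = (x̄−μ₀)/SE = (47.1−48)/2.5145 = -0.3579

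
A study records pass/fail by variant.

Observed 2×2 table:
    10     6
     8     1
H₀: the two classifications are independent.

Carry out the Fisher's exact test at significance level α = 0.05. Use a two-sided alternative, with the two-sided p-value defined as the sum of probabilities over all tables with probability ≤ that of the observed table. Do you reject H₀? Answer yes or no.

Margins: r₁=16, r₂=9, c₁=18, c₂=7, n=25
p_obs = C(16,10)·C(9,8)/C(25,18); sum pmf over tables with pmf ≤ p_obs
p-value (two-sided) = 0.35484
At α=0.05: p ≥ α → fail to reject H₀

reject H₀: no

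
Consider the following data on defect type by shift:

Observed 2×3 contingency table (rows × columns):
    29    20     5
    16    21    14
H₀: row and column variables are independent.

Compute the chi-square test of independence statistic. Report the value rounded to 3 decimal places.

Row totals [54, 51], col totals [45, 41, 19], n=105
χ² = (29−23.14)²/23.14 + (20−21.09)²/21.09 + (5−9.77)²/9.77 + (16−21.86)²/21.86 + (21−19.91)²/19.91 + (14−9.23)²/9.23 = 7.9639
df = 2

test statistic = 7.964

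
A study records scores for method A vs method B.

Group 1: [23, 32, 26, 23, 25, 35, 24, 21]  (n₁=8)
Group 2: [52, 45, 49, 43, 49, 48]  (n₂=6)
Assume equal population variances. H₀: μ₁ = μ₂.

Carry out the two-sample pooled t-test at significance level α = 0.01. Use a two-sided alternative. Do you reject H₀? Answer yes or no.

x̄₁=26.125, s₁=4.853, n₁=8
x̄₂=47.667, s₂=3.204, n₂=6
s_p² = [7·4.853² + 5·3.204²]/12 = 18.0174
SE = √(s_p²·(1/8+1/6)) = 2.2924
t = (26.125−47.667)/2.2924 = -9.3970
df = 12
p-value (two-sided) = 0.00000
At α=0.01: p < α → reject H₀

reject H₀: yes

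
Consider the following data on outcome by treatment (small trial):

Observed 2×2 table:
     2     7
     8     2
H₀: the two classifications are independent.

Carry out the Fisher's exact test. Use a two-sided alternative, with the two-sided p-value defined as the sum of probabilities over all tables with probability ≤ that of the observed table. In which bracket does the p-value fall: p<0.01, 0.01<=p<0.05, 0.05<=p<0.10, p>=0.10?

Margins: r₁=9, r₂=10, c₁=10, c₂=9, n=19
p_obs = C(9,2)·C(10,8)/C(19,10); sum pmf over tables with pmf ≤ p_obs
p-value (two-sided) = 0.02301
→ bracket: 0.01<=p<0.05

p-value bracket: 0.01<=p<0.05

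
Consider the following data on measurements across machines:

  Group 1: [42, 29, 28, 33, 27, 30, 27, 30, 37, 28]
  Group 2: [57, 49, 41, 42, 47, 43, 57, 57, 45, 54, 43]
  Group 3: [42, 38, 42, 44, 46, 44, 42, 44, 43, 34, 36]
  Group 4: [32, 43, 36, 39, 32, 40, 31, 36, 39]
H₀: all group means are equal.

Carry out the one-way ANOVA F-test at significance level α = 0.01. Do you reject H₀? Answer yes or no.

reject H₀: yes

Group means [31.10, 48.64, 41.36, 36.44], grand mean 39.732
SSB = Σnᵢ(x̄ᵢ−x̄)² = 1743.836; SSW = ΣΣ(x−x̄ᵢ)² = 916.213
MSB = 1743.836/3 = 581.2785; MSW = 916.213/37 = 24.7625
F = MSB/MSW = 23.4741
df = (3, 37)
p-value (upper-tail) = 0.00000
At α=0.01: p < α → reject H₀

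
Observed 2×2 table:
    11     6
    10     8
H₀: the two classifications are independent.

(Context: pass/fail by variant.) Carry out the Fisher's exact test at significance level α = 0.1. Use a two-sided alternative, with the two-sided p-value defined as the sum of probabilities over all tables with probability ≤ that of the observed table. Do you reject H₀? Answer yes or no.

Margins: r₁=17, r₂=18, c₁=21, c₂=14, n=35
p_obs = C(17,11)·C(18,10)/C(35,21); sum pmf over tables with pmf ≤ p_obs
p-value (two-sided) = 0.73322
At α=0.1: p ≥ α → fail to reject H₀

reject H₀: no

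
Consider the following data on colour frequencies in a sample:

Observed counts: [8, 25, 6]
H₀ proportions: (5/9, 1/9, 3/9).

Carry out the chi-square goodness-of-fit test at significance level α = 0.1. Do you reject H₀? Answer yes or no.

n = 39; E_i = n·p_i = [21.67, 4.33, 13.00]
χ² = (8−21.67)²/21.67 + (25−4.33)²/4.33 + (6−13.00)²/13.00 = 110.9538
df = 2
p-value (upper-tail) = 0.00000
At α=0.1: p < α → reject H₀

reject H₀: yes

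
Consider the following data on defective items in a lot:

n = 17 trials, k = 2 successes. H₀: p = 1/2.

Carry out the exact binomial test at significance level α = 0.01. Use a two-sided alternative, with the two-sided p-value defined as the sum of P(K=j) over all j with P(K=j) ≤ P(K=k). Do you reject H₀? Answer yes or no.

Exact binomial: n=17, k=2, p₀=1/2=0.5000
P(X=j) = C(n,j)·p₀^j·(1−p₀)^(n−j); p = Σ P(X=j) over j with P(X=j) ≤ P(X=2)
p-value (two-sided) = 0.00235
At α=0.01: p < α → reject H₀

reject H₀: yes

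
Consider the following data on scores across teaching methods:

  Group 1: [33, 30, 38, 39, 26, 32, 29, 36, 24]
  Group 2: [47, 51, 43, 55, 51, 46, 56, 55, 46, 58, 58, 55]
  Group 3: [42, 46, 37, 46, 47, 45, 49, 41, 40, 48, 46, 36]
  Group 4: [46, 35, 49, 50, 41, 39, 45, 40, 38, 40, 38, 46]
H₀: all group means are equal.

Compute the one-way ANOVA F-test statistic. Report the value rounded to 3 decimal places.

test statistic = 28.919

Group means [31.89, 51.75, 43.58, 42.25], grand mean 43.067
SSB = Σnᵢ(x̄ᵢ−x̄)² = 2040.494; SSW = ΣΣ(x−x̄ᵢ)² = 964.306
MSB = 2040.494/3 = 680.1648; MSW = 964.306/41 = 23.5196
F = MSB/MSW = 28.9190
df = (3, 41)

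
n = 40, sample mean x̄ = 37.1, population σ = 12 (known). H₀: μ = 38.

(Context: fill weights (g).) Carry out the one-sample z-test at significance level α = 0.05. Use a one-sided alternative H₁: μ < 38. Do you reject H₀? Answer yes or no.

reject H₀: no

SE = σ/√n = 12/√40 = 1.8974
z = (x̄−μ₀)/SE = (37.1−38)/1.8974 = -0.4743
p-value (one-sided, H₁ less) = 0.31763
At α=0.05: p ≥ α → fail to reject H₀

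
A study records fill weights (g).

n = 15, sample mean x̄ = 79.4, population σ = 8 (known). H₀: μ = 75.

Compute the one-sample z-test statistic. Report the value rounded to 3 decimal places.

SE = σ/√n = 8/√15 = 2.0656
z = (x̄−μ₀)/SE = (79.4−75)/2.0656 = 2.1301

test statistic = 2.130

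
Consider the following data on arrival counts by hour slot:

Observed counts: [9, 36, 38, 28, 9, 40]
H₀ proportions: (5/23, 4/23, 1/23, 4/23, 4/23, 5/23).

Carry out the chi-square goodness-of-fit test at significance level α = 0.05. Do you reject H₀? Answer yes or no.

n = 160; E_i = n·p_i = [34.78, 27.83, 6.96, 27.83, 27.83, 34.78]
χ² = (9−34.78)²/34.78 + (36−27.83)²/27.83 + (38−6.96)²/6.96 + (28−27.83)²/27.83 + (9−27.83)²/27.83 + (40−34.78)²/34.78 = 173.5647
df = 5
p-value (upper-tail) = 0.00000
At α=0.05: p < α → reject H₀

reject H₀: yes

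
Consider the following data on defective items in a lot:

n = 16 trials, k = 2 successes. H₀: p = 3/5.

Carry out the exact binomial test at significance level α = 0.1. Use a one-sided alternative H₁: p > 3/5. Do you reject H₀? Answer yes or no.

Exact binomial: n=16, k=2, p₀=3/5=0.6000
P(X≥2) from Σ C(n,i)·p₀^i·(1−p₀)^(n−i)
p-value (one-sided, H₁ greater) = 0.99999
At α=0.1: p ≥ α → fail to reject H₀

reject H₀: no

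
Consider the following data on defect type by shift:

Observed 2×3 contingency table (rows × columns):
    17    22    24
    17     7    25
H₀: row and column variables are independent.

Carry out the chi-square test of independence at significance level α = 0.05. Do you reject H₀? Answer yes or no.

reject H₀: yes

Row totals [63, 49], col totals [34, 29, 49], n=112
χ² = (17−19.12)²/19.12 + (22−16.31)²/16.31 + (24−27.56)²/27.56 + (17−14.88)²/14.88 + (7−12.69)²/12.69 + (25−21.44)²/21.44 = 6.1247
df = 2
p-value (upper-tail) = 0.04678
At α=0.05: p < α → reject H₀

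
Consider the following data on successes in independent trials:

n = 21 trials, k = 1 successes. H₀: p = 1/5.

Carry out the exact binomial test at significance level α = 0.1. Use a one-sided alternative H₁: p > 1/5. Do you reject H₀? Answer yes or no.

Exact binomial: n=21, k=1, p₀=1/5=0.2000
P(X≥1) from Σ C(n,i)·p₀^i·(1−p₀)^(n−i)
p-value (one-sided, H₁ greater) = 0.99078
At α=0.1: p ≥ α → fail to reject H₀

reject H₀: no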